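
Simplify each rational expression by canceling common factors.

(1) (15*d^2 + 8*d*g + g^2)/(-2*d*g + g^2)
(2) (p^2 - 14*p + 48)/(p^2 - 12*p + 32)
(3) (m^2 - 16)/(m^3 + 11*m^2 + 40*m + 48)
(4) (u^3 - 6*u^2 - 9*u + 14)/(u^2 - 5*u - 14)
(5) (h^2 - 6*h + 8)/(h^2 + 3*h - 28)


(1) = (-15*d^2 - 8*d*g - g^2)/(2*d*g - g^2)
(2) = (p - 6)/(p - 4)
(3) = (m - 4)/(m^2 + 7*m + 12)
(4) = u - 1
(5) = (h - 2)/(h + 7)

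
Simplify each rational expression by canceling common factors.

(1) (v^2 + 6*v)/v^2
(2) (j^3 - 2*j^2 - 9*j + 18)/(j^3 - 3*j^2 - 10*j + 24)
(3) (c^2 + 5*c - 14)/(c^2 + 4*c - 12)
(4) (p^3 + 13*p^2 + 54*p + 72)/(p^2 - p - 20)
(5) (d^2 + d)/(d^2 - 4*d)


(1) = (v + 6)/v
(2) = (j - 3)/(j - 4)
(3) = (c + 7)/(c + 6)
(4) = (p^2 + 9*p + 18)/(p - 5)
(5) = (d + 1)/(d - 4)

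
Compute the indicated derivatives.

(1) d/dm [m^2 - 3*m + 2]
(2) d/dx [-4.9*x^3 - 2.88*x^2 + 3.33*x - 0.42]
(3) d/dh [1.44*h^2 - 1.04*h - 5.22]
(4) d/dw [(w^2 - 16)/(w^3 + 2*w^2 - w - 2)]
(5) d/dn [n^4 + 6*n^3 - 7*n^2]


(1) = 2*m - 3
(2) = -14.7*x^2 - 5.76*x + 3.33
(3) = 2.88*h - 1.04
(4) = (-w^4 + 47*w^2 + 60*w - 16)/(w^6 + 4*w^5 + 2*w^4 - 8*w^3 - 7*w^2 + 4*w + 4)
(5) = 2*n*(2*n^2 + 9*n - 7)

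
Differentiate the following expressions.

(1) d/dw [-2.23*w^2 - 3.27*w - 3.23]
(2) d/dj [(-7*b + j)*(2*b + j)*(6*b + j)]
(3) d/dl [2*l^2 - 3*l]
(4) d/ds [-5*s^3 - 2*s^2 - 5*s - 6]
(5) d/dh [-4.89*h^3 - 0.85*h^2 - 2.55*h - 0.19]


(1) = -4.46*w - 3.27
(2) = -44*b^2 + 2*b*j + 3*j^2
(3) = 4*l - 3
(4) = -15*s^2 - 4*s - 5
(5) = -14.67*h^2 - 1.7*h - 2.55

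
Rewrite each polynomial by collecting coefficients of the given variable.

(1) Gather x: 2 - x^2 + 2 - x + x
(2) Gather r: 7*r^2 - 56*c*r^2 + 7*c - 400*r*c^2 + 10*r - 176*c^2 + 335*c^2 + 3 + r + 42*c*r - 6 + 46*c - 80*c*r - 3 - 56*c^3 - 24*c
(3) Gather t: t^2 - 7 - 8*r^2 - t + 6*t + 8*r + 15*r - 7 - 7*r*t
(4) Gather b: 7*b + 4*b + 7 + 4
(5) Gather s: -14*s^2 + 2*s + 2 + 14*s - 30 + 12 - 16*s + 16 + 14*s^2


(1) = 4 - x^2
(2) = -56*c^3 + 159*c^2 + 29*c + r^2*(7 - 56*c) + r*(-400*c^2 - 38*c + 11) - 6
(3) = -8*r^2 + 23*r + t^2 + t*(5 - 7*r) - 14
(4) = 11*b + 11
(5) = 0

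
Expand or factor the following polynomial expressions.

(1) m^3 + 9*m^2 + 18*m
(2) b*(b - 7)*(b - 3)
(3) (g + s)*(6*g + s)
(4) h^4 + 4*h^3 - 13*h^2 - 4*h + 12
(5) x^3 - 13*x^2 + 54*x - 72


(1) = m*(m + 3)*(m + 6)
(2) = b^3 - 10*b^2 + 21*b
(3) = 6*g^2 + 7*g*s + s^2
(4) = (h - 2)*(h - 1)*(h + 1)*(h + 6)
(5) = (x - 6)*(x - 4)*(x - 3)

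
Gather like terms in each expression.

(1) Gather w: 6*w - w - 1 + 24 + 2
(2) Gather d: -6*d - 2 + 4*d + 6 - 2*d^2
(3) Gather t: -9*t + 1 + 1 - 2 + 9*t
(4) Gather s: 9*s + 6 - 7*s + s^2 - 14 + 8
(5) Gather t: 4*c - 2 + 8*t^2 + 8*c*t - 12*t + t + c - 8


(1) = 5*w + 25
(2) = -2*d^2 - 2*d + 4
(3) = 0
(4) = s^2 + 2*s
(5) = 5*c + 8*t^2 + t*(8*c - 11) - 10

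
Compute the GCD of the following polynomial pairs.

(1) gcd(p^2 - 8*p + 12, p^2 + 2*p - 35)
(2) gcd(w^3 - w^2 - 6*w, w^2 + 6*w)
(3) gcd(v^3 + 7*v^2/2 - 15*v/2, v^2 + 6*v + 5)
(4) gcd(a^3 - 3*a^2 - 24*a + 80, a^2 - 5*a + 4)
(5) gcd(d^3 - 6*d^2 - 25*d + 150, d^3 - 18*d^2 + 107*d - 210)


(1) = 1
(2) = gcd(w*(w - 3)*(w + 2), w*(w + 6)) = w
(3) = gcd(v*(v - 3/2)*(v + 5), (v + 1)*(v + 5)) = v + 5
(4) = a - 4
(5) = gcd((d - 6)*(d - 5)*(d + 5), (d - 7)*(d - 6)*(d - 5)) = d^2 - 11*d + 30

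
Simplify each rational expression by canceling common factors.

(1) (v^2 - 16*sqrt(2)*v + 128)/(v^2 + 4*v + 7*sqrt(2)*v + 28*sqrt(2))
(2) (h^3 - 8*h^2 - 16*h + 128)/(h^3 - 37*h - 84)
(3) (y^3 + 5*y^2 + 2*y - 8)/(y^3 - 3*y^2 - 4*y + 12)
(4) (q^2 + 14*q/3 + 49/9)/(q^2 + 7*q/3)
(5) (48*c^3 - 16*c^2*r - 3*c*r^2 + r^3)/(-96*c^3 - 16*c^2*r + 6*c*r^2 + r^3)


(1) = (v^2 - 16*sqrt(2)*v + 128)/(v^2 + v*(4 + 7*sqrt(2)) + 28*sqrt(2))
(2) = (h^2 - 12*h + 32)/(h^2 - 4*h - 21)
(3) = (y^2 + 3*y - 4)/(y^2 - 5*y + 6)
(4) = (3*q + 7)/(3*q)
(5) = (-3*c + r)/(6*c + r)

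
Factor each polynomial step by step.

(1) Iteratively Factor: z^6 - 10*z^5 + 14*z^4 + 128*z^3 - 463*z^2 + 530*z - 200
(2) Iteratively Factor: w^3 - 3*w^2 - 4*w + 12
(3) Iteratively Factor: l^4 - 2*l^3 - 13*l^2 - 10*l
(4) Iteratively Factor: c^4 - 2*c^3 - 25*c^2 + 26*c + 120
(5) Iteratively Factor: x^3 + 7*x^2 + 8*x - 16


(1) = (z + 4)*(z^5 - 14*z^4 + 70*z^3 - 152*z^2 + 145*z - 50) = (z - 5)*(z + 4)*(z^4 - 9*z^3 + 25*z^2 - 27*z + 10) = (z - 5)*(z - 2)*(z + 4)*(z^3 - 7*z^2 + 11*z - 5) = (z - 5)^2*(z - 2)*(z + 4)*(z^2 - 2*z + 1) = (z - 5)^2*(z - 2)*(z - 1)*(z + 4)*(z - 1)
(2) = (w - 2)*(w^2 - w - 6) = (w - 2)*(w + 2)*(w - 3)
(3) = (l + 1)*(l^3 - 3*l^2 - 10*l) = (l - 5)*(l + 1)*(l^2 + 2*l) = (l - 5)*(l + 1)*(l + 2)*(l)
(4) = (c + 2)*(c^3 - 4*c^2 - 17*c + 60) = (c + 2)*(c + 4)*(c^2 - 8*c + 15) = (c - 3)*(c + 2)*(c + 4)*(c - 5)
(5) = (x + 4)*(x^2 + 3*x - 4) = (x + 4)^2*(x - 1)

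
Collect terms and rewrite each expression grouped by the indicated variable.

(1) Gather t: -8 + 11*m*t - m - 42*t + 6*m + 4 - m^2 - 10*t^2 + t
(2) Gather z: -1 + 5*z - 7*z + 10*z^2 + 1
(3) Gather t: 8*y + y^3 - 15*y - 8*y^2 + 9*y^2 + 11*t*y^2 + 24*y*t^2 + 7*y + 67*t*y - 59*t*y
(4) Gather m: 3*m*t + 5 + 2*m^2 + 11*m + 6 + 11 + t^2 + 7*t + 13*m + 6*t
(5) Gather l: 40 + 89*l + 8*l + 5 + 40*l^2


(1) = -m^2 + 5*m - 10*t^2 + t*(11*m - 41) - 4
(2) = 10*z^2 - 2*z
(3) = 24*t^2*y + t*(11*y^2 + 8*y) + y^3 + y^2
(4) = 2*m^2 + m*(3*t + 24) + t^2 + 13*t + 22
(5) = 40*l^2 + 97*l + 45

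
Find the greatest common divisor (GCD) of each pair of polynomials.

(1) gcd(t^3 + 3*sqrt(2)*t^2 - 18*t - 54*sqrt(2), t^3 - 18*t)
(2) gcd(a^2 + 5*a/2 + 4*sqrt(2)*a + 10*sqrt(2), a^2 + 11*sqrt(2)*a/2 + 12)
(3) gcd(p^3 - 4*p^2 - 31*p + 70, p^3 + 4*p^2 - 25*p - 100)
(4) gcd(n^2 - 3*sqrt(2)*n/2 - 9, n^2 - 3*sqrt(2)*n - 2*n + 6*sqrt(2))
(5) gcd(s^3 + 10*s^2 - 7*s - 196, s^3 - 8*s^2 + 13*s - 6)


(1) = gcd((t - 3*sqrt(2))*(t + 3*sqrt(2))^2, t*(t - 3*sqrt(2))*(t + 3*sqrt(2))) = t^2 - 18
(2) = gcd((a + 5/2)*(a + 4*sqrt(2)), (a + 3*sqrt(2)/2)*(a + 4*sqrt(2))) = a + 4*sqrt(2)
(3) = gcd((p - 7)*(p - 2)*(p + 5), (p - 5)*(p + 4)*(p + 5)) = p + 5
(4) = n - 3*sqrt(2)
(5) = 1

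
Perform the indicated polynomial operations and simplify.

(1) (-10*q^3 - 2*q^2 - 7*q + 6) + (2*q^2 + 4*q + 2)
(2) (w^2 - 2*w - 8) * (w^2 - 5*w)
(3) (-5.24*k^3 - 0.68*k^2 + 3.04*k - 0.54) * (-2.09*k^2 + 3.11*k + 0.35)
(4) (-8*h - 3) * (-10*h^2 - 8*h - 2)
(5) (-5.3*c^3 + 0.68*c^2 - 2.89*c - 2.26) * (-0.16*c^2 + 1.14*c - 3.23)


(1) = -10*q^3 - 3*q + 8
(2) = w^4 - 7*w^3 + 2*w^2 + 40*w
(3) = 10.9516*k^5 - 14.8752*k^4 - 10.3024*k^3 + 10.345*k^2 - 0.6154*k - 0.189
(4) = 80*h^3 + 94*h^2 + 40*h + 6
(5) = 0.848*c^5 - 6.1508*c^4 + 18.3566*c^3 - 5.1294*c^2 + 6.7583*c + 7.2998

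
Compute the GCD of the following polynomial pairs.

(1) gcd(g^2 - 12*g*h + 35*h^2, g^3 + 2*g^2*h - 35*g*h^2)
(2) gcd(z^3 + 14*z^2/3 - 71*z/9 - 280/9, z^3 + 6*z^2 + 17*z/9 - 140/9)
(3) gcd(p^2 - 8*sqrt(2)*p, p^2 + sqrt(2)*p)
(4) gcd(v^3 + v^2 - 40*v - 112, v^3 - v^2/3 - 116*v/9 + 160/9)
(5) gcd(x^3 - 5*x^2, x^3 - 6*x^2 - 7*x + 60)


(1) = g - 5*h
(2) = z^2 + 22*z/3 + 35/3
(3) = gcd(p*(p - 8*sqrt(2)), p*(p + sqrt(2))) = p
(4) = gcd((v - 7)*(v + 4)^2, (v - 8/3)*(v - 5/3)*(v + 4)) = v + 4
(5) = gcd(x^2*(x - 5), (x - 5)*(x - 4)*(x + 3)) = x - 5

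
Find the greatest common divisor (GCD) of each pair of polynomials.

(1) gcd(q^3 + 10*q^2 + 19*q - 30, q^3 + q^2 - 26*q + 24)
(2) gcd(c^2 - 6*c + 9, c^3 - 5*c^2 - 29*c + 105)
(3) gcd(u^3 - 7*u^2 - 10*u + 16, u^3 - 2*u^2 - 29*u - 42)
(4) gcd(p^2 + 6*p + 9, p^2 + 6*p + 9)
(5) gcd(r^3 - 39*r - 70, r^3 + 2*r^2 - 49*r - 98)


(1) = gcd((q - 1)*(q + 5)*(q + 6), (q - 4)*(q - 1)*(q + 6)) = q^2 + 5*q - 6
(2) = gcd((c - 3)^2, (c - 7)*(c - 3)*(c + 5)) = c - 3
(3) = gcd((u - 8)*(u - 1)*(u + 2), (u - 7)*(u + 2)*(u + 3)) = u + 2
(4) = p^2 + 6*p + 9
(5) = r^2 - 5*r - 14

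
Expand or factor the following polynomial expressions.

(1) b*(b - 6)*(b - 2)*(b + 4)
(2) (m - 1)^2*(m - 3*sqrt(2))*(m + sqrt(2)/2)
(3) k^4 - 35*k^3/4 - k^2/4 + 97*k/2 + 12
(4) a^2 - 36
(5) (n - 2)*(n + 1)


(1) = b^4 - 4*b^3 - 20*b^2 + 48*b
(2) = m^4 - 5*sqrt(2)*m^3/2 - 2*m^3 - 2*m^2 + 5*sqrt(2)*m^2 - 5*sqrt(2)*m/2 + 6*m - 3
(3) = (k - 8)*(k - 3)*(k + 1/4)*(k + 2)
(4) = (a - 6)*(a + 6)
(5) = n^2 - n - 2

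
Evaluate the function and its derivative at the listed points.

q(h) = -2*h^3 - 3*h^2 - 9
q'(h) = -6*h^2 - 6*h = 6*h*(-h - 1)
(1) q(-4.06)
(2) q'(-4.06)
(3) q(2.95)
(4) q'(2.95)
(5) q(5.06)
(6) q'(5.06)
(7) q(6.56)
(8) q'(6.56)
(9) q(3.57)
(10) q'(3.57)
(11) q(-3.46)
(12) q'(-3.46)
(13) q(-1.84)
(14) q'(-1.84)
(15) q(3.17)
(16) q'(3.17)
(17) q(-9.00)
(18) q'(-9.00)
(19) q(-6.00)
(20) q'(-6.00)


(1) = 75.40
(2) = -74.54
(3) = -86.45
(4) = -69.92
(5) = -344.92
(6) = -183.98
(7) = -702.70
(8) = -297.56
(9) = -138.23
(10) = -97.89
(11) = 37.93
(12) = -51.07
(13) = -6.70
(14) = -9.27
(15) = -102.86
(16) = -79.31
(17) = 1206.00
(18) = -432.00
(19) = 315.00
(20) = -180.00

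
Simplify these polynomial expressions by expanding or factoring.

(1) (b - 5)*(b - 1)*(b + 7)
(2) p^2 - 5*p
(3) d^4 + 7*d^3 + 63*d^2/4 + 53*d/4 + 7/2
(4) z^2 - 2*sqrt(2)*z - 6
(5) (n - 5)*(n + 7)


(1) = b^3 + b^2 - 37*b + 35
(2) = p*(p - 5)
(3) = (d + 1/2)*(d + 1)*(d + 2)*(d + 7/2)
(4) = (z - 3*sqrt(2))*(z + sqrt(2))
(5) = n^2 + 2*n - 35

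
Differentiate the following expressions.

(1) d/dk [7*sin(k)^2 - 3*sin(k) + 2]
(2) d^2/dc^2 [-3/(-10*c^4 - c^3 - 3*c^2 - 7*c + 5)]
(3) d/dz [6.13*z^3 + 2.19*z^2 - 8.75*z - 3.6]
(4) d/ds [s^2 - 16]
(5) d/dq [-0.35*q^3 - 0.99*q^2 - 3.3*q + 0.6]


(1) = (14*sin(k) - 3)*cos(k)
(2) = 6*(-3*(20*c^2 + c + 1)*(10*c^4 + c^3 + 3*c^2 + 7*c - 5) + (40*c^3 + 3*c^2 + 6*c + 7)^2)/(10*c^4 + c^3 + 3*c^2 + 7*c - 5)^3
(3) = 18.39*z^2 + 4.38*z - 8.75
(4) = 2*s
(5) = -1.05*q^2 - 1.98*q - 3.3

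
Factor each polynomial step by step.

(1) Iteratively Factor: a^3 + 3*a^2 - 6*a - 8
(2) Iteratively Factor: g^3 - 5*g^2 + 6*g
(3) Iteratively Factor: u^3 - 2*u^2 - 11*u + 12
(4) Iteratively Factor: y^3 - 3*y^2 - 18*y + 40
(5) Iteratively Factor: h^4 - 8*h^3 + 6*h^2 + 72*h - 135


(1) = (a + 1)*(a^2 + 2*a - 8) = (a + 1)*(a + 4)*(a - 2)
(2) = (g)*(g^2 - 5*g + 6) = g*(g - 2)*(g - 3)
(3) = (u - 4)*(u^2 + 2*u - 3) = (u - 4)*(u - 1)*(u + 3)
(4) = (y - 5)*(y^2 + 2*y - 8) = (y - 5)*(y + 4)*(y - 2)
(5) = (h - 5)*(h^3 - 3*h^2 - 9*h + 27) = (h - 5)*(h - 3)*(h^2 - 9) = (h - 5)*(h - 3)*(h + 3)*(h - 3)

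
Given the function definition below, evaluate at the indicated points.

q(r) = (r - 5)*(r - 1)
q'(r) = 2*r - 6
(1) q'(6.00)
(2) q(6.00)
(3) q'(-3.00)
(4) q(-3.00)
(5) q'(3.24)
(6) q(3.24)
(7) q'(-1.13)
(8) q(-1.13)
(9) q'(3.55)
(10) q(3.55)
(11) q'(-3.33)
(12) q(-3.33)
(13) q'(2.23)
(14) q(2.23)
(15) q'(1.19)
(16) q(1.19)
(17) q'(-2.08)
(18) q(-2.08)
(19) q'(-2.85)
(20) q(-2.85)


(1) = 6.00
(2) = 5.00
(3) = -12.00
(4) = 32.00
(5) = 0.48
(6) = -3.94
(7) = -8.26
(8) = 13.06
(9) = 1.10
(10) = -3.70
(11) = -12.66
(12) = 36.07
(13) = -1.54
(14) = -3.41
(15) = -3.62
(16) = -0.72
(17) = -10.16
(18) = 21.81
(19) = -11.70
(20) = 30.22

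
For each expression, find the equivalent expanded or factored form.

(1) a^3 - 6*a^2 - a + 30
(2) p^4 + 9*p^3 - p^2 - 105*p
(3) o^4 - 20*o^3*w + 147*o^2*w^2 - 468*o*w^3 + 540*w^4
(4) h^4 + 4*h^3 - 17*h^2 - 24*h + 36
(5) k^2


(1) = (a - 5)*(a - 3)*(a + 2)
(2) = p*(p - 3)*(p + 5)*(p + 7)
(3) = (o - 6*w)^2*(o - 5*w)*(o - 3*w)
(4) = (h - 3)*(h - 1)*(h + 2)*(h + 6)
(5) = k^2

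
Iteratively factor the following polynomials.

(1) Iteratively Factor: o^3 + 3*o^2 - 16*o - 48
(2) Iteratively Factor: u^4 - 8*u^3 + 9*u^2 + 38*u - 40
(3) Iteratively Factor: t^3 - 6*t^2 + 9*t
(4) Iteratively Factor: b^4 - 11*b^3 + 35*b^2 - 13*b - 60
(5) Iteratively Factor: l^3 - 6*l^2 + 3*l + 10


(1) = (o - 4)*(o^2 + 7*o + 12) = (o - 4)*(o + 4)*(o + 3)
(2) = (u - 5)*(u^3 - 3*u^2 - 6*u + 8) = (u - 5)*(u - 4)*(u^2 + u - 2) = (u - 5)*(u - 4)*(u - 1)*(u + 2)
(3) = (t - 3)*(t^2 - 3*t) = (t - 3)^2*(t)
(4) = (b - 4)*(b^3 - 7*b^2 + 7*b + 15) = (b - 5)*(b - 4)*(b^2 - 2*b - 3) = (b - 5)*(b - 4)*(b + 1)*(b - 3)
(5) = (l - 5)*(l^2 - l - 2) = (l - 5)*(l - 2)*(l + 1)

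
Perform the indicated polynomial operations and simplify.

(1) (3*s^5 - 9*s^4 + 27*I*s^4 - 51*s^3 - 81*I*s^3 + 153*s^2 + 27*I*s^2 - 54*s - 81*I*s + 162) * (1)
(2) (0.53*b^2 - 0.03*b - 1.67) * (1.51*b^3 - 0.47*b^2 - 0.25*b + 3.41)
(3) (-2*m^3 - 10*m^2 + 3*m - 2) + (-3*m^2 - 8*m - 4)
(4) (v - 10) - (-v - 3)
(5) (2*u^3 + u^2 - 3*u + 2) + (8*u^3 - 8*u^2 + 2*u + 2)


(1) = 3*s^5 - 9*s^4 + 27*I*s^4 - 51*s^3 - 81*I*s^3 + 153*s^2 + 27*I*s^2 - 54*s - 81*I*s + 162
(2) = 0.8003*b^5 - 0.2944*b^4 - 2.6401*b^3 + 2.5997*b^2 + 0.3152*b - 5.6947
(3) = -2*m^3 - 13*m^2 - 5*m - 6
(4) = 2*v - 7
(5) = 10*u^3 - 7*u^2 - u + 4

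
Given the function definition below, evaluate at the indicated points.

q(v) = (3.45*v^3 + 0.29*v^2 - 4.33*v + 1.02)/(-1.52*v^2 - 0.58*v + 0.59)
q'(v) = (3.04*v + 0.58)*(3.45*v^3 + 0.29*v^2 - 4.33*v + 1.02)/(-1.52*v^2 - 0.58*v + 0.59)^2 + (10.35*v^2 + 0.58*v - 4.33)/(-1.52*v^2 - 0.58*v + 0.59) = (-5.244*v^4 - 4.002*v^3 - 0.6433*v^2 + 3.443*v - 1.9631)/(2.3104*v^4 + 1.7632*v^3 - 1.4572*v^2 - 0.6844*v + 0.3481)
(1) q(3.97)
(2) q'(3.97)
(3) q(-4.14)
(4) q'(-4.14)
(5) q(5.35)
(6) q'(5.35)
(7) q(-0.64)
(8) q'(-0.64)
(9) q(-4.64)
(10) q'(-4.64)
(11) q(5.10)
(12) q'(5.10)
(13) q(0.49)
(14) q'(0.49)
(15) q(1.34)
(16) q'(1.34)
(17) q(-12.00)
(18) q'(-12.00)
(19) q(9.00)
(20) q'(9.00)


(1) = -7.96
(2) = -2.35
(3) = 9.58
(4) = -2.41
(5) = -11.18
(6) = -2.32
(7) = 8.88
(8) = -37.16
(9) = 10.78
(10) = -2.38
(11) = -10.60
(12) = -2.32
(13) = 10.59
(14) = -343.99
(15) = -1.39
(16) = -2.94
(17) = 27.76
(18) = -2.28
(19) = -19.57
(20) = -2.29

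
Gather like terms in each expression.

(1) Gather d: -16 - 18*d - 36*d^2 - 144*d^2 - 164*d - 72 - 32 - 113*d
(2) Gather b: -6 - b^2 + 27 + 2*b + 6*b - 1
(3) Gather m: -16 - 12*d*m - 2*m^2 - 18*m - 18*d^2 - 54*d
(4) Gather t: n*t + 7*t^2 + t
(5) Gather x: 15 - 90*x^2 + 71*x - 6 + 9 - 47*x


(1) = -180*d^2 - 295*d - 120
(2) = -b^2 + 8*b + 20
(3) = -18*d^2 - 54*d - 2*m^2 + m*(-12*d - 18) - 16
(4) = 7*t^2 + t*(n + 1)
(5) = -90*x^2 + 24*x + 18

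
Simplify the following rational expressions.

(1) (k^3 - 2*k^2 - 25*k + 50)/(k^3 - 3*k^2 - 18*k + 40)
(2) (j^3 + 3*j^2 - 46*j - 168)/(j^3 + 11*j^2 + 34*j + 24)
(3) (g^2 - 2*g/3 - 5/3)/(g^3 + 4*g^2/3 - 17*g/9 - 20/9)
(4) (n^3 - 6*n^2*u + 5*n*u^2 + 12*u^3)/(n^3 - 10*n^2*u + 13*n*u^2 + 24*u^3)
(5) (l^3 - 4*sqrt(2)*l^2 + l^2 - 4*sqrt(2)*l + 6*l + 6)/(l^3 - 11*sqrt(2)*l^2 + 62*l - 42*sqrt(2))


(1) = (k + 5)/(k + 4)
(2) = (j - 7)/(j + 1)
(3) = (9*g - 15)/(9*g^2 + 3*g - 20)
(4) = (-n + 4*u)/(-n + 8*u)
(5) = (l + 1)/(l - 7*sqrt(2))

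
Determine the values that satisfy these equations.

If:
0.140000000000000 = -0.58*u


Then:
u = -0.24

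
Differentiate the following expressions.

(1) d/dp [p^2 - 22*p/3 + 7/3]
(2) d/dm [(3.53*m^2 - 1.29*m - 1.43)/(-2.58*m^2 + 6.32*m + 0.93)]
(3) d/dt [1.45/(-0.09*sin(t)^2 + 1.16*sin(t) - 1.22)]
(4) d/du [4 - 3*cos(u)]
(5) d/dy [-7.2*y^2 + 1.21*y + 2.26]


(1) = 2*p - 22/3
(2) = (18.9814*m^2 - 0.813*m + 7.8379)/(6.6564*m^4 - 32.6112*m^3 + 35.1436*m^2 + 11.7552*m + 0.8649)
(3) = (0.261*sin(t) - 1.682)*cos(t)/(0.09*sin(t)^2 - 1.16*sin(t) + 1.22)^2
(4) = 3*sin(u)
(5) = 1.21 - 14.4*y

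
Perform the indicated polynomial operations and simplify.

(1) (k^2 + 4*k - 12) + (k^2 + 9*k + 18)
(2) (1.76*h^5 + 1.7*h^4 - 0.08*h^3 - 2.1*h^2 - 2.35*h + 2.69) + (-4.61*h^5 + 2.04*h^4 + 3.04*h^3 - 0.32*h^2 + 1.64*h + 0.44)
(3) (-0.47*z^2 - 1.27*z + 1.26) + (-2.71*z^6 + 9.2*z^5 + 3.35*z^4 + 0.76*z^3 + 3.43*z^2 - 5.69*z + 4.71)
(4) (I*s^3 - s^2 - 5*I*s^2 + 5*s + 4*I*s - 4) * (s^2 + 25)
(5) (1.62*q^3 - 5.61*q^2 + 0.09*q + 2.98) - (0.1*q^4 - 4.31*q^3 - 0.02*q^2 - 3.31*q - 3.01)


(1) = 2*k^2 + 13*k + 6
(2) = -2.85*h^5 + 3.74*h^4 + 2.96*h^3 - 2.42*h^2 - 0.71*h + 3.13
(3) = -2.71*z^6 + 9.2*z^5 + 3.35*z^4 + 0.76*z^3 + 2.96*z^2 - 6.96*z + 5.97
(4) = I*s^5 - s^4 - 5*I*s^4 + 5*s^3 + 29*I*s^3 - 29*s^2 - 125*I*s^2 + 125*s + 100*I*s - 100
(5) = -0.1*q^4 + 5.93*q^3 - 5.59*q^2 + 3.4*q + 5.99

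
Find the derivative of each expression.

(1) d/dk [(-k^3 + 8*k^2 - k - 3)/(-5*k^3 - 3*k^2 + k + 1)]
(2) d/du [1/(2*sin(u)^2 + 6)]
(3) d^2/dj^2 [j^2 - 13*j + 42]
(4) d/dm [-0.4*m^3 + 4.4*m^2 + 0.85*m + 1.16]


(1) = (43*k^4 - 12*k^3 - 43*k^2 - 2*k + 2)/(25*k^6 + 30*k^5 - k^4 - 16*k^3 - 5*k^2 + 2*k + 1)
(2) = -2*sin(2*u)/(cos(2*u) - 7)^2
(3) = 2
(4) = -1.2*m^2 + 8.8*m + 0.85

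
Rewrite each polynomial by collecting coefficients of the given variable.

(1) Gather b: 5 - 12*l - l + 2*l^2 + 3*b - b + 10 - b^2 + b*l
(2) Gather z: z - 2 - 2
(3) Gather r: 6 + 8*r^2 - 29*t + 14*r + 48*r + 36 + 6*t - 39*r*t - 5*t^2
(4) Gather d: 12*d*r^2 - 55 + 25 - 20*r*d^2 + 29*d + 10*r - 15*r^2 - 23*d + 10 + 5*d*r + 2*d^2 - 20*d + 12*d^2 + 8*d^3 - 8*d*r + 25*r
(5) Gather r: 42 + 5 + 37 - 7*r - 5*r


(1) = -b^2 + b*(l + 2) + 2*l^2 - 13*l + 15
(2) = z - 4
(3) = 8*r^2 + r*(62 - 39*t) - 5*t^2 - 23*t + 42
(4) = 8*d^3 + d^2*(14 - 20*r) + d*(12*r^2 - 3*r - 14) - 15*r^2 + 35*r - 20
(5) = 84 - 12*r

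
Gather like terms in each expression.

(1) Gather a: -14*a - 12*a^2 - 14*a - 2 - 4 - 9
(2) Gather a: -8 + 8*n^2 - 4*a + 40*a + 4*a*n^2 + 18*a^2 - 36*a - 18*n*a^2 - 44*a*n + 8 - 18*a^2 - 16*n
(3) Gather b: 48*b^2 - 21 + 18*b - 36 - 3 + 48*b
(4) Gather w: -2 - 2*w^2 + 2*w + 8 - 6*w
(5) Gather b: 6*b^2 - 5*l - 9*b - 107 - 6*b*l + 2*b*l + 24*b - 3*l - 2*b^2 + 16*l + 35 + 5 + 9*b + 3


(1) = -12*a^2 - 28*a - 15
(2) = -18*a^2*n + a*(4*n^2 - 44*n) + 8*n^2 - 16*n
(3) = 48*b^2 + 66*b - 60
(4) = -2*w^2 - 4*w + 6
(5) = 4*b^2 + b*(24 - 4*l) + 8*l - 64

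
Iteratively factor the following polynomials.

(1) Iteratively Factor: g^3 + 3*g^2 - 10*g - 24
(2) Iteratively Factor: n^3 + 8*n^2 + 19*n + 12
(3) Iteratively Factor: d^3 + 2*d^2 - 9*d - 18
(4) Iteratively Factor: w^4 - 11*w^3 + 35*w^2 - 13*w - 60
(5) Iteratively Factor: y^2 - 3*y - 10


(1) = (g + 4)*(g^2 - g - 6) = (g - 3)*(g + 4)*(g + 2)
(2) = (n + 3)*(n^2 + 5*n + 4) = (n + 1)*(n + 3)*(n + 4)
(3) = (d - 3)*(d^2 + 5*d + 6) = (d - 3)*(d + 2)*(d + 3)
(4) = (w - 3)*(w^3 - 8*w^2 + 11*w + 20) = (w - 4)*(w - 3)*(w^2 - 4*w - 5) = (w - 5)*(w - 4)*(w - 3)*(w + 1)
(5) = (y - 5)*(y + 2)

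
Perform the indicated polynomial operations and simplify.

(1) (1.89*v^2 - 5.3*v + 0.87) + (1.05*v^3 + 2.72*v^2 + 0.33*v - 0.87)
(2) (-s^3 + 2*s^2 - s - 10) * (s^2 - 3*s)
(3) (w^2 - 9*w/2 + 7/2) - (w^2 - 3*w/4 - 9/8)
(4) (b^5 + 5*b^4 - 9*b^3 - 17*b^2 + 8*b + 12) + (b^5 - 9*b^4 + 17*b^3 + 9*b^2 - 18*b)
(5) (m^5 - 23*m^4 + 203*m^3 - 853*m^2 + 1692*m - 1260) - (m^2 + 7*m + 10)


(1) = 1.05*v^3 + 4.61*v^2 - 4.97*v
(2) = -s^5 + 5*s^4 - 7*s^3 - 7*s^2 + 30*s
(3) = 37/8 - 15*w/4
(4) = 2*b^5 - 4*b^4 + 8*b^3 - 8*b^2 - 10*b + 12
(5) = m^5 - 23*m^4 + 203*m^3 - 854*m^2 + 1685*m - 1270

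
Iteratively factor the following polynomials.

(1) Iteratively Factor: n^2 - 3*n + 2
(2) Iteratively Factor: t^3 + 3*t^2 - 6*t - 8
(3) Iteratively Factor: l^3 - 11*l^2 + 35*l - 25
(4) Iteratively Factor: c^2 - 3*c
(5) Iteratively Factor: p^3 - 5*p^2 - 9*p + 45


(1) = (n - 1)*(n - 2)
(2) = (t + 4)*(t^2 - t - 2) = (t + 1)*(t + 4)*(t - 2)
(3) = (l - 5)*(l^2 - 6*l + 5) = (l - 5)*(l - 1)*(l - 5)
(4) = (c - 3)*(c)
(5) = (p - 5)*(p^2 - 9) = (p - 5)*(p - 3)*(p + 3)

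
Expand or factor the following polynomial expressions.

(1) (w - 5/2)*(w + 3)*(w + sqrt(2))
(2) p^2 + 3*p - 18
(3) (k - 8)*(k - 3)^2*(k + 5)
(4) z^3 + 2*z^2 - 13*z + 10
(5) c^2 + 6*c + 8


(1) = w^3 + w^2/2 + sqrt(2)*w^2 - 15*w/2 + sqrt(2)*w/2 - 15*sqrt(2)/2
(2) = (p - 3)*(p + 6)
(3) = k^4 - 9*k^3 - 13*k^2 + 213*k - 360
(4) = (z - 2)*(z - 1)*(z + 5)
(5) = (c + 2)*(c + 4)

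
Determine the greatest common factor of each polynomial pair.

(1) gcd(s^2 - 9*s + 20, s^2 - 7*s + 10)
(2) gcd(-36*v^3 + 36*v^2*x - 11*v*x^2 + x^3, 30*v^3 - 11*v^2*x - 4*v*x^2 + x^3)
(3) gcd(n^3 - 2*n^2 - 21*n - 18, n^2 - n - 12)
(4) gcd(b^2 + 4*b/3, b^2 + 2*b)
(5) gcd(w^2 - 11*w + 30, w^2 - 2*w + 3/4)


(1) = s - 5
(2) = -2*v + x
(3) = gcd((n - 6)*(n + 1)*(n + 3), (n - 4)*(n + 3)) = n + 3
(4) = b
(5) = gcd((w - 6)*(w - 5), (w - 3/2)*(w - 1/2)) = 1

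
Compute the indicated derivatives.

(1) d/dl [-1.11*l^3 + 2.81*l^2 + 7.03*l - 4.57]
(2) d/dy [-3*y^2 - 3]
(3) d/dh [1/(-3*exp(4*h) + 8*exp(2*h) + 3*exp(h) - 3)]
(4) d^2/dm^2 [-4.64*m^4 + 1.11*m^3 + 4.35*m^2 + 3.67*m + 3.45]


(1) = -3.33*l^2 + 5.62*l + 7.03
(2) = -6*y
(3) = (12*exp(3*h) - 16*exp(h) - 3)*exp(h)/(3*exp(4*h) - 8*exp(2*h) - 3*exp(h) + 3)^2
(4) = -55.68*m^2 + 6.66*m + 8.7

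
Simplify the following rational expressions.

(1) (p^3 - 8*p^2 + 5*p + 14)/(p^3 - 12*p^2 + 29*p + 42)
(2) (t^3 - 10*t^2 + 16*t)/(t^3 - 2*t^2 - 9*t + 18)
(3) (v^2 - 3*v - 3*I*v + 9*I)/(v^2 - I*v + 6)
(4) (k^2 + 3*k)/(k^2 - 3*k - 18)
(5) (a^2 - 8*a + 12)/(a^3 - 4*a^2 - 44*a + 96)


(1) = (p - 2)/(p - 6)
(2) = (t^2 - 8*t)/(t^2 - 9)
(3) = (v - 3)/(v + 2*I)
(4) = k/(k - 6)
(5) = (a - 6)/(a^2 - 2*a - 48)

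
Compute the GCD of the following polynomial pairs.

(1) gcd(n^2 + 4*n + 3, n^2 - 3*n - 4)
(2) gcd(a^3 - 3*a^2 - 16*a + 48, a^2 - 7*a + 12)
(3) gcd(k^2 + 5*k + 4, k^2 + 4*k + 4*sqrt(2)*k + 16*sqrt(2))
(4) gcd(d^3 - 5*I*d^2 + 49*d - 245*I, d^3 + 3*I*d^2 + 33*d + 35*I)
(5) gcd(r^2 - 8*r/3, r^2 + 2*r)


(1) = gcd((n + 1)*(n + 3), (n - 4)*(n + 1)) = n + 1
(2) = gcd((a - 4)*(a - 3)*(a + 4), (a - 4)*(a - 3)) = a^2 - 7*a + 12
(3) = k + 4
(4) = d^2 + 2*I*d + 35
(5) = r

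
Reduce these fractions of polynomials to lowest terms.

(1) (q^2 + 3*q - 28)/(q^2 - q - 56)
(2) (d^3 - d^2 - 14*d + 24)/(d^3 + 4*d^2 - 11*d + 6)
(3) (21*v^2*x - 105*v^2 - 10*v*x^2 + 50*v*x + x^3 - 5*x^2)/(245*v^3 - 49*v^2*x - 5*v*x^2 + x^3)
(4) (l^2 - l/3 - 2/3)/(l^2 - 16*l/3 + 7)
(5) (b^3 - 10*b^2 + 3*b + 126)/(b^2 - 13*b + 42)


(1) = (q - 4)/(q - 8)
(2) = (d^3 - d^2 - 14*d + 24)/(d^3 + 4*d^2 - 11*d + 6)
(3) = (-3*v*x + 15*v + x^2 - 5*x)/(-35*v^2 + 2*v*x + x^2)
(4) = (3*l^2 - l - 2)/(3*l^2 - 16*l + 21)
(5) = b + 3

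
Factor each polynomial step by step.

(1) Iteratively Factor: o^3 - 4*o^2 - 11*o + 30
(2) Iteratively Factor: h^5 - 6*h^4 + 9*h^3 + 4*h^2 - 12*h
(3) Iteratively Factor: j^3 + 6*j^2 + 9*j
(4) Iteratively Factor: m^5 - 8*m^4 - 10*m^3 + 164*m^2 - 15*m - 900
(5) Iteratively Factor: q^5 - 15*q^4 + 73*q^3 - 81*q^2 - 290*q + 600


(1) = (o - 5)*(o^2 + o - 6) = (o - 5)*(o + 3)*(o - 2)
(2) = (h - 2)*(h^4 - 4*h^3 + h^2 + 6*h) = (h - 3)*(h - 2)*(h^3 - h^2 - 2*h) = (h - 3)*(h - 2)^2*(h^2 + h) = h*(h - 3)*(h - 2)^2*(h + 1)
(3) = (j + 3)*(j^2 + 3*j) = j*(j + 3)*(j + 3)
(4) = (m - 5)*(m^4 - 3*m^3 - 25*m^2 + 39*m + 180) = (m - 5)*(m + 3)*(m^3 - 6*m^2 - 7*m + 60) = (m - 5)*(m + 3)^2*(m^2 - 9*m + 20) = (m - 5)^2*(m + 3)^2*(m - 4)
(5) = (q - 3)*(q^4 - 12*q^3 + 37*q^2 + 30*q - 200) = (q - 3)*(q + 2)*(q^3 - 14*q^2 + 65*q - 100) = (q - 5)*(q - 3)*(q + 2)*(q^2 - 9*q + 20) = (q - 5)*(q - 4)*(q - 3)*(q + 2)*(q - 5)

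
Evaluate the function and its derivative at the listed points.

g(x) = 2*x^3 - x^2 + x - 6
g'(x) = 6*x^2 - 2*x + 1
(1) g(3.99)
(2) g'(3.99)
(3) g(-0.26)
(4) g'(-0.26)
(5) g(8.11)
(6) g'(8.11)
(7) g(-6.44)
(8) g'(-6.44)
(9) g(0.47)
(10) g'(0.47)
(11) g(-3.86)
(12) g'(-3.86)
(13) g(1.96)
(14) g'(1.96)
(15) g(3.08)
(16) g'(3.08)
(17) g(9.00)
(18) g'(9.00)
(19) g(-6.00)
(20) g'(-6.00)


(1) = 109.11
(2) = 88.54
(3) = -6.36
(4) = 1.93
(5) = 1003.16
(6) = 379.41
(7) = -588.09
(8) = 262.72
(9) = -5.54
(10) = 1.39
(11) = -139.78
(12) = 98.12
(13) = 7.18
(14) = 20.13
(15) = 46.03
(16) = 51.76
(17) = 1380.00
(18) = 469.00
(19) = -480.00
(20) = 229.00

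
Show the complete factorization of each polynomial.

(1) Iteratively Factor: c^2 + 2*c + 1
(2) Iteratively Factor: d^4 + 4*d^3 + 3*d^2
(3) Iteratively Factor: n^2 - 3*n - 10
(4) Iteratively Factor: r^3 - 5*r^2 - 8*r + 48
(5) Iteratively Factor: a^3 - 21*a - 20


(1) = (c + 1)*(c + 1)
(2) = (d + 3)*(d^3 + d^2) = (d + 1)*(d + 3)*(d^2) = d*(d + 1)*(d + 3)*(d)
(3) = (n + 2)*(n - 5)
(4) = (r + 3)*(r^2 - 8*r + 16) = (r - 4)*(r + 3)*(r - 4)
(5) = (a - 5)*(a^2 + 5*a + 4) = (a - 5)*(a + 4)*(a + 1)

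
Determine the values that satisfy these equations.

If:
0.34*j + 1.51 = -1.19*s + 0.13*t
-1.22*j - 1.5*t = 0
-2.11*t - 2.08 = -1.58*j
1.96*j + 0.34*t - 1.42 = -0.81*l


Then:
j = 0.63
l = 0.44
s = -1.51
t = -0.51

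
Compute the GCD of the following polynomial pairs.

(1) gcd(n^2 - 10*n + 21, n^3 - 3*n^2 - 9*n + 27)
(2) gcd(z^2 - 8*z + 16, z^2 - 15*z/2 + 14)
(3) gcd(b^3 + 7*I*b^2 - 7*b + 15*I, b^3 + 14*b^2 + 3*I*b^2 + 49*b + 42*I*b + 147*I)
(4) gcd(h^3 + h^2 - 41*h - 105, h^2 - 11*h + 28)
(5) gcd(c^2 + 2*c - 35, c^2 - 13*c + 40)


(1) = n - 3
(2) = z - 4
(3) = gcd((b - I)*(b + 3*I)*(b + 5*I), (b + 7)^2*(b + 3*I)) = b + 3*I
(4) = h - 7
(5) = c - 5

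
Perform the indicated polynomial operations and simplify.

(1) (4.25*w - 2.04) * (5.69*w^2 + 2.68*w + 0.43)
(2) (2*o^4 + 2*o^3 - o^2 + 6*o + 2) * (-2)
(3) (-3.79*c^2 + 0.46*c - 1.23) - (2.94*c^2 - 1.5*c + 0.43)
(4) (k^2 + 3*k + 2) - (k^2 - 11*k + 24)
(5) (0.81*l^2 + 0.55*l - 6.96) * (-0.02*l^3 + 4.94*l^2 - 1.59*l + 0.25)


(1) = 24.1825*w^3 - 0.2176*w^2 - 3.6397*w - 0.8772
(2) = -4*o^4 - 4*o^3 + 2*o^2 - 12*o - 4
(3) = -6.73*c^2 + 1.96*c - 1.66
(4) = 14*k - 22
(5) = -0.0162*l^5 + 3.9904*l^4 + 1.5683*l^3 - 35.0544*l^2 + 11.2039*l - 1.74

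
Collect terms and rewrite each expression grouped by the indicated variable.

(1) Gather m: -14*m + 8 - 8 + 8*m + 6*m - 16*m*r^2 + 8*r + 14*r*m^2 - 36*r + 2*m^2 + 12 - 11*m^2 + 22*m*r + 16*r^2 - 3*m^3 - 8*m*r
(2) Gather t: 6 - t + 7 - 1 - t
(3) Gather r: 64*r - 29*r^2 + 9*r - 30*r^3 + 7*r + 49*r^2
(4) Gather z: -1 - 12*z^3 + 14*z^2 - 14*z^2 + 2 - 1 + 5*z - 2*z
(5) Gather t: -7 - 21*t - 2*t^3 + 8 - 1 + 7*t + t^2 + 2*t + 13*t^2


(1) = -3*m^3 + m^2*(14*r - 9) + m*(-16*r^2 + 14*r) + 16*r^2 - 28*r + 12
(2) = 12 - 2*t
(3) = -30*r^3 + 20*r^2 + 80*r
(4) = -12*z^3 + 3*z
(5) = -2*t^3 + 14*t^2 - 12*t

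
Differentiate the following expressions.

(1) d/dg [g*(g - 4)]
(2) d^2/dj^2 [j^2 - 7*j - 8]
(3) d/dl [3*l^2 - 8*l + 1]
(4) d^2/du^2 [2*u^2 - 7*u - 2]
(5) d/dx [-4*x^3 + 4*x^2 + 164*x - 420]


(1) = 2*g - 4
(2) = 2
(3) = 6*l - 8
(4) = 4
(5) = -12*x^2 + 8*x + 164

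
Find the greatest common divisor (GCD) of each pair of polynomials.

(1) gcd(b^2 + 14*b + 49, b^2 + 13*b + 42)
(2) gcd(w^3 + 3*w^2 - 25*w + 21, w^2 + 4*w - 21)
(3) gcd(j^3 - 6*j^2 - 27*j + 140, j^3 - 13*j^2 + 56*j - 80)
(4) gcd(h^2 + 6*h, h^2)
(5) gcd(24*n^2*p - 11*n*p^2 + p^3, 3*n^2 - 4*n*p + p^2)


(1) = gcd((b + 7)^2, (b + 6)*(b + 7)) = b + 7
(2) = gcd((w - 3)*(w - 1)*(w + 7), (w - 3)*(w + 7)) = w^2 + 4*w - 21
(3) = gcd((j - 7)*(j - 4)*(j + 5), (j - 5)*(j - 4)^2) = j - 4
(4) = gcd(h*(h + 6), h^2) = h
(5) = -3*n + p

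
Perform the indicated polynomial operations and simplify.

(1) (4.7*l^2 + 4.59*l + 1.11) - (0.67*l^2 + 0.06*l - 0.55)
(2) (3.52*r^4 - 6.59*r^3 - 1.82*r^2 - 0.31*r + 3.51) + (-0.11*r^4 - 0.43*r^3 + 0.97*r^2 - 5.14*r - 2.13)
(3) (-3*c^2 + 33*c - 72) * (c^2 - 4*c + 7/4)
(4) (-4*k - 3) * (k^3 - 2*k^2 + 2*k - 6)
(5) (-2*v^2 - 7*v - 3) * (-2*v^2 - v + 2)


(1) = 4.03*l^2 + 4.53*l + 1.66
(2) = 3.41*r^4 - 7.02*r^3 - 0.85*r^2 - 5.45*r + 1.38
(3) = -3*c^4 + 45*c^3 - 837*c^2/4 + 1383*c/4 - 126
(4) = -4*k^4 + 5*k^3 - 2*k^2 + 18*k + 18
(5) = 4*v^4 + 16*v^3 + 9*v^2 - 11*v - 6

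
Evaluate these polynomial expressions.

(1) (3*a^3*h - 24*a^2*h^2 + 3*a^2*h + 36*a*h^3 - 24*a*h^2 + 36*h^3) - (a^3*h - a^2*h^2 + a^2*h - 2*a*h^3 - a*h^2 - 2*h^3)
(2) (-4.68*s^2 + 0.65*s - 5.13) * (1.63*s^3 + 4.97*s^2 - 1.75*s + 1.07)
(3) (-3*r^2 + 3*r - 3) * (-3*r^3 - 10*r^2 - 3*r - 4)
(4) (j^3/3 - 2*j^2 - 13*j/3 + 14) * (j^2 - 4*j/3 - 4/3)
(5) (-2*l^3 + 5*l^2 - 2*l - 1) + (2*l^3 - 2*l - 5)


(1) = 2*a^3*h - 23*a^2*h^2 + 2*a^2*h + 38*a*h^3 - 23*a*h^2 + 38*h^3
(2) = -7.6284*s^5 - 22.2001*s^4 + 3.0586*s^3 - 31.6412*s^2 + 9.673*s - 5.4891
(3) = 9*r^5 + 21*r^4 - 12*r^3 + 33*r^2 - 3*r + 12
(4) = j^5/3 - 22*j^4/9 - 19*j^3/9 + 202*j^2/9 - 116*j/9 - 56/3
(5) = 5*l^2 - 4*l - 6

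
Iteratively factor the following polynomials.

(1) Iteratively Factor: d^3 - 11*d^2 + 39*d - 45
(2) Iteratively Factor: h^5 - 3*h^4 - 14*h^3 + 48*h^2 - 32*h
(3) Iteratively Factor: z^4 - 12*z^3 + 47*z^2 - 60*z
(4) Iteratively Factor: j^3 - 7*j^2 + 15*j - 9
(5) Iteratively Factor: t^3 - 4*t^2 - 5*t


(1) = (d - 3)*(d^2 - 8*d + 15) = (d - 3)^2*(d - 5)
(2) = (h)*(h^4 - 3*h^3 - 14*h^2 + 48*h - 32) = h*(h - 1)*(h^3 - 2*h^2 - 16*h + 32) = h*(h - 4)*(h - 1)*(h^2 + 2*h - 8) = h*(h - 4)*(h - 2)*(h - 1)*(h + 4)
(3) = (z - 5)*(z^3 - 7*z^2 + 12*z) = z*(z - 5)*(z^2 - 7*z + 12) = z*(z - 5)*(z - 3)*(z - 4)
(4) = (j - 1)*(j^2 - 6*j + 9) = (j - 3)*(j - 1)*(j - 3)
(5) = (t + 1)*(t^2 - 5*t) = t*(t + 1)*(t - 5)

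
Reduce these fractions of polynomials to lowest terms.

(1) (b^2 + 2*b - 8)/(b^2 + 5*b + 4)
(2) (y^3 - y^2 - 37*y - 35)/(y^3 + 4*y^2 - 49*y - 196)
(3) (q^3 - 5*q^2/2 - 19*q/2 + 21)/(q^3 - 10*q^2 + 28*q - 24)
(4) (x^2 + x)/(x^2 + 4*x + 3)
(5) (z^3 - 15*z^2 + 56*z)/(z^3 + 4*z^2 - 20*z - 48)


(1) = (b - 2)/(b + 1)
(2) = (y^2 + 6*y + 5)/(y^2 + 11*y + 28)
(3) = (2*q^2 - q - 21)/(2*q^2 - 16*q + 24)
(4) = x/(x + 3)
(5) = (z^3 - 15*z^2 + 56*z)/(z^3 + 4*z^2 - 20*z - 48)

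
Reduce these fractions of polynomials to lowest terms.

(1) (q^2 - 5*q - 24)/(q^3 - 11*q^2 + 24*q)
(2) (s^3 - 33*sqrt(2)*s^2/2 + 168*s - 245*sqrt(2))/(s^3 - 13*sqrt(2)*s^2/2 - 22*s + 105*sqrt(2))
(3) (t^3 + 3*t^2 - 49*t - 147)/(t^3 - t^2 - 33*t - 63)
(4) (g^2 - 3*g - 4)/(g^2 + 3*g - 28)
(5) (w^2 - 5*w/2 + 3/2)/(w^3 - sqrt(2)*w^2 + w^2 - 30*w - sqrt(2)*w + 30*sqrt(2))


(1) = (q + 3)/(q^2 - 3*q)
(2) = (4*s - 28*sqrt(2))/(4*s + 12*sqrt(2))
(3) = (t + 7)/(t + 3)
(4) = (g + 1)/(g + 7)
(5) = (2*w^2 - 5*w + 3)/(2*w^3 + w^2*(2 - 2*sqrt(2)) + w*(-60 - 2*sqrt(2)) + 60*sqrt(2))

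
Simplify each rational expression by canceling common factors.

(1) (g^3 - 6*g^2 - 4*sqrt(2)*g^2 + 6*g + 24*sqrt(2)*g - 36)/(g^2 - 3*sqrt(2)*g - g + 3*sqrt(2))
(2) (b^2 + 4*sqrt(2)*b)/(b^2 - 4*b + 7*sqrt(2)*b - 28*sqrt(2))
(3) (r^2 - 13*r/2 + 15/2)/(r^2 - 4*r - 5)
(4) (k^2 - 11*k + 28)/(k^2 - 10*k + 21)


(1) = (g^2 + g*(-6 - sqrt(2)) + 6*sqrt(2))/(g - 1)
(2) = (b^2 + 4*sqrt(2)*b)/(b^2 + b*(-4 + 7*sqrt(2)) - 28*sqrt(2))
(3) = (2*r - 3)/(2*r + 2)
(4) = (k - 4)/(k - 3)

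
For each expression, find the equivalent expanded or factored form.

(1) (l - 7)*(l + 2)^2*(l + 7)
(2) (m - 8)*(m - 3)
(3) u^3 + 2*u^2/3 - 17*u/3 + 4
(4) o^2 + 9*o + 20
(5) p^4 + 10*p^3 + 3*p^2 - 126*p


(1) = l^4 + 4*l^3 - 45*l^2 - 196*l - 196
(2) = m^2 - 11*m + 24
(3) = (u - 4/3)*(u - 1)*(u + 3)
(4) = (o + 4)*(o + 5)
(5) = p*(p - 3)*(p + 6)*(p + 7)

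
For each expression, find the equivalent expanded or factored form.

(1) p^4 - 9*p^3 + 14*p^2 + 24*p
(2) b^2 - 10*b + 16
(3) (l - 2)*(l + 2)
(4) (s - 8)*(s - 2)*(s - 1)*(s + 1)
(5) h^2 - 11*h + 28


(1) = p*(p - 6)*(p - 4)*(p + 1)
(2) = (b - 8)*(b - 2)
(3) = l^2 - 4
(4) = s^4 - 10*s^3 + 15*s^2 + 10*s - 16
(5) = (h - 7)*(h - 4)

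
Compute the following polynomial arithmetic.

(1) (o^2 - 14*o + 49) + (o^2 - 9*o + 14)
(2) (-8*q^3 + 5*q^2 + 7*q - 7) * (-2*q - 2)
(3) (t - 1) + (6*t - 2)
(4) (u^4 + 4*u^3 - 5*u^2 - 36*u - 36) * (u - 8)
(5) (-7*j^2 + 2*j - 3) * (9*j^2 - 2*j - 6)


(1) = 2*o^2 - 23*o + 63
(2) = 16*q^4 + 6*q^3 - 24*q^2 + 14
(3) = 7*t - 3
(4) = u^5 - 4*u^4 - 37*u^3 + 4*u^2 + 252*u + 288
(5) = -63*j^4 + 32*j^3 + 11*j^2 - 6*j + 18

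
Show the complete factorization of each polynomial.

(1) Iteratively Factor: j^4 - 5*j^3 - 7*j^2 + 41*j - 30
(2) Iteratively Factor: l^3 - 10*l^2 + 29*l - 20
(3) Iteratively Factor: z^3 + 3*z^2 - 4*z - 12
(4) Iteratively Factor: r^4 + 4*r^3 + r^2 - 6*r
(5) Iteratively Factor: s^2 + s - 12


(1) = (j - 2)*(j^3 - 3*j^2 - 13*j + 15) = (j - 2)*(j + 3)*(j^2 - 6*j + 5) = (j - 2)*(j - 1)*(j + 3)*(j - 5)
(2) = (l - 4)*(l^2 - 6*l + 5) = (l - 4)*(l - 1)*(l - 5)
(3) = (z + 2)*(z^2 + z - 6) = (z - 2)*(z + 2)*(z + 3)
(4) = (r + 3)*(r^3 + r^2 - 2*r) = (r + 2)*(r + 3)*(r^2 - r) = r*(r + 2)*(r + 3)*(r - 1)
(5) = (s - 3)*(s + 4)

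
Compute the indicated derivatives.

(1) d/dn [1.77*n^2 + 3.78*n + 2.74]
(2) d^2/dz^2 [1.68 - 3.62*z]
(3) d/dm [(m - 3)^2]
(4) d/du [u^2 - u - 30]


(1) = 3.54*n + 3.78
(2) = 0
(3) = 2*m - 6
(4) = 2*u - 1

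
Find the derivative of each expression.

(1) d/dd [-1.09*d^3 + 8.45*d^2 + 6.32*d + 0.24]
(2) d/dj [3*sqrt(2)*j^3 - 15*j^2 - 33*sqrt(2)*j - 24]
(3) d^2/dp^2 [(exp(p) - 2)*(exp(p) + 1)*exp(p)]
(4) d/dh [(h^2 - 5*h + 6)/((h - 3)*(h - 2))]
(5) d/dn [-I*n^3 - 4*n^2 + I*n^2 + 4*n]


(1) = -3.27*d^2 + 16.9*d + 6.32
(2) = 9*sqrt(2)*j^2 - 30*j - 33*sqrt(2)
(3) = (9*exp(2*p) - 4*exp(p) - 2)*exp(p)
(4) = 0
(5) = -3*I*n^2 + 2*n*(-4 + I) + 4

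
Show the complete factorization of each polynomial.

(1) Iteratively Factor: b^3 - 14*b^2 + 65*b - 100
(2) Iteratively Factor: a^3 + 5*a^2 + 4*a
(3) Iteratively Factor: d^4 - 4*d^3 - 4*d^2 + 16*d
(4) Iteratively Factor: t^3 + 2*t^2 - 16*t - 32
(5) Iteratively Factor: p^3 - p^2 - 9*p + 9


(1) = (b - 5)*(b^2 - 9*b + 20) = (b - 5)*(b - 4)*(b - 5)
(2) = (a)*(a^2 + 5*a + 4) = a*(a + 1)*(a + 4)
(3) = (d)*(d^3 - 4*d^2 - 4*d + 16) = d*(d + 2)*(d^2 - 6*d + 8) = d*(d - 4)*(d + 2)*(d - 2)
(4) = (t + 2)*(t^2 - 16) = (t + 2)*(t + 4)*(t - 4)
(5) = (p + 3)*(p^2 - 4*p + 3) = (p - 1)*(p + 3)*(p - 3)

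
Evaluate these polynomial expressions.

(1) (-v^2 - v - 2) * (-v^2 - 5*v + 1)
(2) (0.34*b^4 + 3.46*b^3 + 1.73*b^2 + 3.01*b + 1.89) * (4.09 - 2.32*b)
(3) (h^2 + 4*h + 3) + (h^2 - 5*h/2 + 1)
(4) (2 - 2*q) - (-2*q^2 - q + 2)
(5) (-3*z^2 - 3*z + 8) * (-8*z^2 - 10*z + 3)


(1) = v^4 + 6*v^3 + 6*v^2 + 9*v - 2
(2) = -0.7888*b^5 - 6.6366*b^4 + 10.1378*b^3 + 0.0925*b^2 + 7.9261*b + 7.7301
(3) = 2*h^2 + 3*h/2 + 4
(4) = 2*q^2 - q
(5) = 24*z^4 + 54*z^3 - 43*z^2 - 89*z + 24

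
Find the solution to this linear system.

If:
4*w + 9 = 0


Then:
w = -9/4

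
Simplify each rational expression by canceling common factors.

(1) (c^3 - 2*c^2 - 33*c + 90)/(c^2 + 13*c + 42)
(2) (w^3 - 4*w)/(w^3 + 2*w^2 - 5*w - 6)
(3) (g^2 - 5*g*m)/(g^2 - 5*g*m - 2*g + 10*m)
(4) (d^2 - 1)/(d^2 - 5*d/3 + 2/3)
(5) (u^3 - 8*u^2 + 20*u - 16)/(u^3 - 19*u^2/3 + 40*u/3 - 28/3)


(1) = (c^2 - 8*c + 15)/(c + 7)
(2) = (w^2 + 2*w)/(w^2 + 4*w + 3)
(3) = g/(g - 2)
(4) = (3*d + 3)/(3*d - 2)
(5) = (3*u - 12)/(3*u - 7)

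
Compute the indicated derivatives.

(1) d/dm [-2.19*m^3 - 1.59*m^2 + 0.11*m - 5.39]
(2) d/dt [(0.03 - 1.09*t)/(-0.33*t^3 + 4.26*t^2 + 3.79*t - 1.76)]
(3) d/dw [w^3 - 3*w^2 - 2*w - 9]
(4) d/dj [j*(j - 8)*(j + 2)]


(1) = -6.57*m^2 - 3.18*m + 0.11
(2) = (-0.7194*t^3 + 4.6731*t^2 - 0.2556*t + 1.8047)/(0.1089*t^6 - 2.8116*t^5 + 15.6462*t^4 + 33.4524*t^3 - 0.6311*t^2 - 13.3408*t + 3.0976)
(3) = 3*w^2 - 6*w - 2
(4) = 3*j^2 - 12*j - 16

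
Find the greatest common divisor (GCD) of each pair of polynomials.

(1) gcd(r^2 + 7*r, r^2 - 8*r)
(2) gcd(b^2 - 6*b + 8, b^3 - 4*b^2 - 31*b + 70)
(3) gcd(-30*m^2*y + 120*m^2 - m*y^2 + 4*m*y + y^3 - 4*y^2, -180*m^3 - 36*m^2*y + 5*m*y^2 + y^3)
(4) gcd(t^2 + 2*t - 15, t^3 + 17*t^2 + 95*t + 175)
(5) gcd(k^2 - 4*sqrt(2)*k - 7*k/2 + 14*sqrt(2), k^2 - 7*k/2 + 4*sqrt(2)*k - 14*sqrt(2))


(1) = gcd(r*(r + 7), r*(r - 8)) = r
(2) = gcd((b - 4)*(b - 2), (b - 7)*(b - 2)*(b + 5)) = b - 2
(3) = gcd((-6*m + y)*(5*m + y)*(y - 4), (-6*m + y)*(5*m + y)*(6*m + y)) = -30*m^2 - m*y + y^2
(4) = t + 5
(5) = gcd((k - 7/2)*(k - 4*sqrt(2)), (k - 7/2)*(k + 4*sqrt(2))) = k - 7/2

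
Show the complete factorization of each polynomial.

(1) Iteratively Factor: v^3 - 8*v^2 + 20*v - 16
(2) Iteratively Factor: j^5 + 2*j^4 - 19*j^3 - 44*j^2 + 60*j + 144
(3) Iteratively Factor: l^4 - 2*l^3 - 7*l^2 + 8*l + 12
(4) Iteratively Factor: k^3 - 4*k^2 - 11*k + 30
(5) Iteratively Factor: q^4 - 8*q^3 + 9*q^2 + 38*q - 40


(1) = (v - 4)*(v^2 - 4*v + 4) = (v - 4)*(v - 2)*(v - 2)
(2) = (j + 3)*(j^4 - j^3 - 16*j^2 + 4*j + 48) = (j - 4)*(j + 3)*(j^3 + 3*j^2 - 4*j - 12) = (j - 4)*(j - 2)*(j + 3)*(j^2 + 5*j + 6) = (j - 4)*(j - 2)*(j + 2)*(j + 3)*(j + 3)
(3) = (l + 2)*(l^3 - 4*l^2 + l + 6) = (l - 2)*(l + 2)*(l^2 - 2*l - 3) = (l - 2)*(l + 1)*(l + 2)*(l - 3)
(4) = (k - 5)*(k^2 + k - 6) = (k - 5)*(k - 2)*(k + 3)
(5) = (q - 5)*(q^3 - 3*q^2 - 6*q + 8) = (q - 5)*(q + 2)*(q^2 - 5*q + 4) = (q - 5)*(q - 1)*(q + 2)*(q - 4)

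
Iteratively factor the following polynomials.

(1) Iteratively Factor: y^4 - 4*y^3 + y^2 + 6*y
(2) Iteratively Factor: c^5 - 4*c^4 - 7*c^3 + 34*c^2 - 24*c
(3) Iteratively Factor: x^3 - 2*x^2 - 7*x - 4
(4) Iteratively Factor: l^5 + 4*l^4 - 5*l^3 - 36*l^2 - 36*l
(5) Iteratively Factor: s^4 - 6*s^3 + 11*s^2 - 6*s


(1) = (y + 1)*(y^3 - 5*y^2 + 6*y) = (y - 2)*(y + 1)*(y^2 - 3*y) = (y - 3)*(y - 2)*(y + 1)*(y)
(2) = (c - 2)*(c^4 - 2*c^3 - 11*c^2 + 12*c) = (c - 2)*(c + 3)*(c^3 - 5*c^2 + 4*c) = (c - 2)*(c - 1)*(c + 3)*(c^2 - 4*c) = c*(c - 2)*(c - 1)*(c + 3)*(c - 4)
(3) = (x + 1)*(x^2 - 3*x - 4) = (x - 4)*(x + 1)*(x + 1)
(4) = (l)*(l^4 + 4*l^3 - 5*l^2 - 36*l - 36) = l*(l - 3)*(l^3 + 7*l^2 + 16*l + 12) = l*(l - 3)*(l + 3)*(l^2 + 4*l + 4) = l*(l - 3)*(l + 2)*(l + 3)*(l + 2)
(5) = (s)*(s^3 - 6*s^2 + 11*s - 6) = s*(s - 3)*(s^2 - 3*s + 2) = s*(s - 3)*(s - 2)*(s - 1)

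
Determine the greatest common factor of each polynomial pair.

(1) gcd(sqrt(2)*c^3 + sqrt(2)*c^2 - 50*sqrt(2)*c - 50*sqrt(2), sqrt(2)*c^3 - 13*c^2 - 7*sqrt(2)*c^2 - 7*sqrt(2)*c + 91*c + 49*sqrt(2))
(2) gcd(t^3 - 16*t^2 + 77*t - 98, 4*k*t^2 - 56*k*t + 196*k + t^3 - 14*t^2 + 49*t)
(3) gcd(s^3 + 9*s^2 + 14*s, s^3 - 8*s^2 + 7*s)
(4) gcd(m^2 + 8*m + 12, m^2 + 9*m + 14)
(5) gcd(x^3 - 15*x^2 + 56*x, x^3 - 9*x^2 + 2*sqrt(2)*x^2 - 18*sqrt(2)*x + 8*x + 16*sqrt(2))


(1) = gcd((c - 5*sqrt(2))*(c + 5*sqrt(2))*(sqrt(2)*c + sqrt(2)), (c - 7)*(c - 7*sqrt(2))*(sqrt(2)*c + 1)) = 1
(2) = t^2 - 14*t + 49
(3) = s
(4) = m + 2
(5) = gcd(x*(x - 8)*(x - 7), (x - 8)*(x - 1)*(x + 2*sqrt(2))) = x - 8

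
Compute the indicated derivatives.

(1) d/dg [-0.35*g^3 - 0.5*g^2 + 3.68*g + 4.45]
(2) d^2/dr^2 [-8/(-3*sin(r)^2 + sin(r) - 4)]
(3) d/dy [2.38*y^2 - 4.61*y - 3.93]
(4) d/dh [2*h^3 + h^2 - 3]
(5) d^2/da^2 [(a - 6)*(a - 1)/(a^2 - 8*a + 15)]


(1) = -1.05*g^2 - 1.0*g + 3.68
(2) = 8*(-36*sin(r)^4 + 9*sin(r)^3 + 101*sin(r)^2 - 22*sin(r) - 22)/(3*sin(r)^2 - sin(r) + 4)^3
(3) = 4.76*y - 4.61
(4) = 2*h*(3*h + 1)
(5) = 2*(a^3 - 27*a^2 + 171*a - 321)/(a^6 - 24*a^5 + 237*a^4 - 1232*a^3 + 3555*a^2 - 5400*a + 3375)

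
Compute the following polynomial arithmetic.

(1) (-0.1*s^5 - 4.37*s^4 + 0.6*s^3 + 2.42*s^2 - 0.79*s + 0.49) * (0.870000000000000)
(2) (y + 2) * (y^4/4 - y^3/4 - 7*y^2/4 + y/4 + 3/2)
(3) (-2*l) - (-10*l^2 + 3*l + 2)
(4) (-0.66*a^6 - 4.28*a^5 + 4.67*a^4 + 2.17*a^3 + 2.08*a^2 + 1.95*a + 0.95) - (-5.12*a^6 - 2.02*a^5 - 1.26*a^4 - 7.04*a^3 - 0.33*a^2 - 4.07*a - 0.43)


(1) = -0.087*s^5 - 3.8019*s^4 + 0.522*s^3 + 2.1054*s^2 - 0.6873*s + 0.4263
(2) = y^5/4 + y^4/4 - 9*y^3/4 - 13*y^2/4 + 2*y + 3
(3) = 10*l^2 - 5*l - 2
(4) = 4.46*a^6 - 2.26*a^5 + 5.93*a^4 + 9.21*a^3 + 2.41*a^2 + 6.02*a + 1.38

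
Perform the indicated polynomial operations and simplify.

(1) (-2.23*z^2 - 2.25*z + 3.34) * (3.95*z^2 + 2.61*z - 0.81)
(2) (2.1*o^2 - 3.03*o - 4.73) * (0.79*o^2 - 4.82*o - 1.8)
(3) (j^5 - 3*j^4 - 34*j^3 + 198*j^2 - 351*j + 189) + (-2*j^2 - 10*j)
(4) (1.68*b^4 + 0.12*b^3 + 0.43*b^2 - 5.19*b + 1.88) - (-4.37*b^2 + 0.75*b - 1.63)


(1) = -8.8085*z^4 - 14.7078*z^3 + 9.1268*z^2 + 10.5399*z - 2.7054
(2) = 1.659*o^4 - 12.5157*o^3 + 7.0879*o^2 + 28.2526*o + 8.514
(3) = j^5 - 3*j^4 - 34*j^3 + 196*j^2 - 361*j + 189
(4) = 1.68*b^4 + 0.12*b^3 + 4.8*b^2 - 5.94*b + 3.51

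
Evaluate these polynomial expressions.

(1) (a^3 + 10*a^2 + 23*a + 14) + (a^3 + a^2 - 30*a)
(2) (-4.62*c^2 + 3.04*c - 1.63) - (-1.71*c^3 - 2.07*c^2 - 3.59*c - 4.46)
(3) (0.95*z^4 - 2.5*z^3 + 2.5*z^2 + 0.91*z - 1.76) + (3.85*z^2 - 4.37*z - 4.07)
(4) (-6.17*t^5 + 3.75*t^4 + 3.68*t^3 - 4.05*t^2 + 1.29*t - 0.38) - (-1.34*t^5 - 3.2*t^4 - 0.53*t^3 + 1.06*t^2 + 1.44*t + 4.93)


(1) = 2*a^3 + 11*a^2 - 7*a + 14
(2) = 1.71*c^3 - 2.55*c^2 + 6.63*c + 2.83
(3) = 0.95*z^4 - 2.5*z^3 + 6.35*z^2 - 3.46*z - 5.83
(4) = -4.83*t^5 + 6.95*t^4 + 4.21*t^3 - 5.11*t^2 - 0.15*t - 5.31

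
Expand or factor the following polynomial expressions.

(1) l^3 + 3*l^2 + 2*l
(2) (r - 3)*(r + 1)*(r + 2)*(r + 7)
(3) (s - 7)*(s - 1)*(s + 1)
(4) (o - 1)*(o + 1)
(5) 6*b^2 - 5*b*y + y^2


(1) = l*(l + 1)*(l + 2)
(2) = r^4 + 7*r^3 - 7*r^2 - 55*r - 42
(3) = s^3 - 7*s^2 - s + 7
(4) = o^2 - 1
(5) = (-3*b + y)*(-2*b + y)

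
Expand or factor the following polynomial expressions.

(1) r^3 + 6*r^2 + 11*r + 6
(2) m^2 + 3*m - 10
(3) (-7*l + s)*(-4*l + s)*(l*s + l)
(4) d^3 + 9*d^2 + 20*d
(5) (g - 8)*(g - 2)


(1) = (r + 1)*(r + 2)*(r + 3)
(2) = (m - 2)*(m + 5)
(3) = 28*l^3*s + 28*l^3 - 11*l^2*s^2 - 11*l^2*s + l*s^3 + l*s^2
(4) = d*(d + 4)*(d + 5)
(5) = g^2 - 10*g + 16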